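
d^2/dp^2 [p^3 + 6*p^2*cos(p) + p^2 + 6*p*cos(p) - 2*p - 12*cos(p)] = -6*p^2*cos(p) - 24*p*sin(p) - 6*p*cos(p) + 6*p - 12*sin(p) + 24*cos(p) + 2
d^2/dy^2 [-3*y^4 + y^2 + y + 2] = 2 - 36*y^2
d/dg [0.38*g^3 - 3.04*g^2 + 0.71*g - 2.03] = 1.14*g^2 - 6.08*g + 0.71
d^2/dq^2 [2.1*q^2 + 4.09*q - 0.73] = 4.20000000000000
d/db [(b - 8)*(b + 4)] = 2*b - 4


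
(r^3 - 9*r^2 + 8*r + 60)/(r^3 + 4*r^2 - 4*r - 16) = (r^2 - 11*r + 30)/(r^2 + 2*r - 8)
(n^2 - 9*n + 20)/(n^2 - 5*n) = (n - 4)/n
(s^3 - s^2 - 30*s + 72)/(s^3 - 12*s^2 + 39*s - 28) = (s^2 + 3*s - 18)/(s^2 - 8*s + 7)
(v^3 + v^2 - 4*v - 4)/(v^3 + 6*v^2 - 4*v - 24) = (v + 1)/(v + 6)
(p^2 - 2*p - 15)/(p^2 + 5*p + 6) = (p - 5)/(p + 2)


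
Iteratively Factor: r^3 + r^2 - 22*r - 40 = (r + 2)*(r^2 - r - 20) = (r + 2)*(r + 4)*(r - 5)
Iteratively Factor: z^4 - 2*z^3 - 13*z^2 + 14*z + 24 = (z - 4)*(z^3 + 2*z^2 - 5*z - 6) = (z - 4)*(z - 2)*(z^2 + 4*z + 3) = (z - 4)*(z - 2)*(z + 3)*(z + 1)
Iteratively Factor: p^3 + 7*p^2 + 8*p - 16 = (p + 4)*(p^2 + 3*p - 4) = (p - 1)*(p + 4)*(p + 4)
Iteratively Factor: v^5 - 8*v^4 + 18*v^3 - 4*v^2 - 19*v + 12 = (v - 1)*(v^4 - 7*v^3 + 11*v^2 + 7*v - 12) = (v - 1)^2*(v^3 - 6*v^2 + 5*v + 12) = (v - 1)^2*(v + 1)*(v^2 - 7*v + 12) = (v - 4)*(v - 1)^2*(v + 1)*(v - 3)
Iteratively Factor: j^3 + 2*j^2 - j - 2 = (j + 2)*(j^2 - 1) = (j + 1)*(j + 2)*(j - 1)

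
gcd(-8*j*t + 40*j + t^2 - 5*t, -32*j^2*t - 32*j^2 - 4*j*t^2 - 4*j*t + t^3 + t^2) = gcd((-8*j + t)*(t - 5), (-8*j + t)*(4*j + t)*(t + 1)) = -8*j + t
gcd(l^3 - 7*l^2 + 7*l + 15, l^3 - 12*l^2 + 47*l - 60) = l^2 - 8*l + 15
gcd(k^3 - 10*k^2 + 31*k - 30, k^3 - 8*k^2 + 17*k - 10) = k^2 - 7*k + 10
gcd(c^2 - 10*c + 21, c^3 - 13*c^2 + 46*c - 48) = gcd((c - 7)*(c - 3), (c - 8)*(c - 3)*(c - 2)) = c - 3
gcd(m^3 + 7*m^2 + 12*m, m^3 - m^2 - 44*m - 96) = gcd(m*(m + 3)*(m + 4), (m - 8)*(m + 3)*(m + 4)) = m^2 + 7*m + 12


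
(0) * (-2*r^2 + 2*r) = 0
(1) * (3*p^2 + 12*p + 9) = 3*p^2 + 12*p + 9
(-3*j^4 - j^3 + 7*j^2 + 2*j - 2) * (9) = -27*j^4 - 9*j^3 + 63*j^2 + 18*j - 18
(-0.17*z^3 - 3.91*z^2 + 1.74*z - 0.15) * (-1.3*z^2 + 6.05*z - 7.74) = 0.221*z^5 + 4.0545*z^4 - 24.6017*z^3 + 40.9854*z^2 - 14.3751*z + 1.161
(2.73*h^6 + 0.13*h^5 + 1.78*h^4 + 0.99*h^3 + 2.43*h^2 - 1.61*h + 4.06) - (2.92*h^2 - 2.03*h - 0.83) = 2.73*h^6 + 0.13*h^5 + 1.78*h^4 + 0.99*h^3 - 0.49*h^2 + 0.42*h + 4.89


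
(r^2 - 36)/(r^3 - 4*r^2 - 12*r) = (r + 6)/(r*(r + 2))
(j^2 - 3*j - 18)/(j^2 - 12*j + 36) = (j + 3)/(j - 6)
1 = 1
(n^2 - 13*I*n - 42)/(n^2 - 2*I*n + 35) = (n - 6*I)/(n + 5*I)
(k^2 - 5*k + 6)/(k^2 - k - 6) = (k - 2)/(k + 2)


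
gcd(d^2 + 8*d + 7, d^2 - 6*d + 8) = 1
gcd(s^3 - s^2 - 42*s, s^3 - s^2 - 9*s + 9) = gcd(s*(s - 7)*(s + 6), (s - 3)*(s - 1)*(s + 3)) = 1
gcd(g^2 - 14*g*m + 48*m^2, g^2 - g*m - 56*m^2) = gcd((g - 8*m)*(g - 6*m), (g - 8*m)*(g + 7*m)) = g - 8*m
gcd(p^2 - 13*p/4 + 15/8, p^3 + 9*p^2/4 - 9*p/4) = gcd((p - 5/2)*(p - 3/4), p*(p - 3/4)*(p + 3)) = p - 3/4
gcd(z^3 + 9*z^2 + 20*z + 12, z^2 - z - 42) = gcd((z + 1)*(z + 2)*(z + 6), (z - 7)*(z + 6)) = z + 6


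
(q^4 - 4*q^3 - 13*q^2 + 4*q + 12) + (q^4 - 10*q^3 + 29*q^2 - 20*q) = 2*q^4 - 14*q^3 + 16*q^2 - 16*q + 12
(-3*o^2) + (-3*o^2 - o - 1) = -6*o^2 - o - 1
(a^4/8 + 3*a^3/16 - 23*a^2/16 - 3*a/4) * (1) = a^4/8 + 3*a^3/16 - 23*a^2/16 - 3*a/4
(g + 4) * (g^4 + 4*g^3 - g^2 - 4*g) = g^5 + 8*g^4 + 15*g^3 - 8*g^2 - 16*g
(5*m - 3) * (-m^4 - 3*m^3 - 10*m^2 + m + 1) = -5*m^5 - 12*m^4 - 41*m^3 + 35*m^2 + 2*m - 3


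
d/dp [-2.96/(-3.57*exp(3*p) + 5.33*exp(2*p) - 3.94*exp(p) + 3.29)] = (-31.7016*exp(2*p) + 31.5536*exp(p) - 11.6624)*exp(p)/(3.57*exp(3*p) - 5.33*exp(2*p) + 3.94*exp(p) - 3.29)^2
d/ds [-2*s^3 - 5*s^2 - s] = -6*s^2 - 10*s - 1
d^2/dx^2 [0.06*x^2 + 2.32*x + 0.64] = 0.120000000000000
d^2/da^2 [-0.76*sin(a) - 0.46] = 0.76*sin(a)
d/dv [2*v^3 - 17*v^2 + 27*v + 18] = 6*v^2 - 34*v + 27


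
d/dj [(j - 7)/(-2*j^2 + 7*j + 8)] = (-2*j^2 + 7*j + (j - 7)*(4*j - 7) + 8)/(-2*j^2 + 7*j + 8)^2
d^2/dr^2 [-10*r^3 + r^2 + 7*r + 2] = 2 - 60*r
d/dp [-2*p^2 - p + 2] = -4*p - 1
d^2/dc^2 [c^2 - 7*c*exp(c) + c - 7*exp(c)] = -7*c*exp(c) - 21*exp(c) + 2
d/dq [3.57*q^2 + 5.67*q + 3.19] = 7.14*q + 5.67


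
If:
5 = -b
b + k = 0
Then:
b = -5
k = 5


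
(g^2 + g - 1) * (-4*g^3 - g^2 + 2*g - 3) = -4*g^5 - 5*g^4 + 5*g^3 - 5*g + 3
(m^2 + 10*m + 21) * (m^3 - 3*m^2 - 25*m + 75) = m^5 + 7*m^4 - 34*m^3 - 238*m^2 + 225*m + 1575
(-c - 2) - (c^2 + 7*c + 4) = -c^2 - 8*c - 6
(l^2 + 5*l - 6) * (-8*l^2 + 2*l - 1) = -8*l^4 - 38*l^3 + 57*l^2 - 17*l + 6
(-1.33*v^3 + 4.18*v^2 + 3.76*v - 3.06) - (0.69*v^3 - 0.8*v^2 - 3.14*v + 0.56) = -2.02*v^3 + 4.98*v^2 + 6.9*v - 3.62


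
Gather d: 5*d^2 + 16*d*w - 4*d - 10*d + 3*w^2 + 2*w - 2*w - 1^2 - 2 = 5*d^2 + d*(16*w - 14) + 3*w^2 - 3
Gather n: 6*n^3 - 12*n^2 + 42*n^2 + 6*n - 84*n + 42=6*n^3 + 30*n^2 - 78*n + 42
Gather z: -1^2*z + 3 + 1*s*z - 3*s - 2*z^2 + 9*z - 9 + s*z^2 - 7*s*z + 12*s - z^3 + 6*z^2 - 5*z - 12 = 9*s - z^3 + z^2*(s + 4) + z*(3 - 6*s) - 18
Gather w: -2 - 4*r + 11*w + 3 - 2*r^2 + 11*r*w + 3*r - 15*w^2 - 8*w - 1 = -2*r^2 - r - 15*w^2 + w*(11*r + 3)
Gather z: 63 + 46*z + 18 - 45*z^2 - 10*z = -45*z^2 + 36*z + 81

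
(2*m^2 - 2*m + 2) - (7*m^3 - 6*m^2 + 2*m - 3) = -7*m^3 + 8*m^2 - 4*m + 5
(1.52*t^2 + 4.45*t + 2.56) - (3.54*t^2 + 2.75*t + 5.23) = -2.02*t^2 + 1.7*t - 2.67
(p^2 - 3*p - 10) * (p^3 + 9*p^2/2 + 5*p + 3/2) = p^5 + 3*p^4/2 - 37*p^3/2 - 117*p^2/2 - 109*p/2 - 15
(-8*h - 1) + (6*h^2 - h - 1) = 6*h^2 - 9*h - 2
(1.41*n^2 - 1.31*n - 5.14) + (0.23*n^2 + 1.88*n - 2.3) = 1.64*n^2 + 0.57*n - 7.44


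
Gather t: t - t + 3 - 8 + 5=0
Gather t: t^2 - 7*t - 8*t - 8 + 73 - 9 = t^2 - 15*t + 56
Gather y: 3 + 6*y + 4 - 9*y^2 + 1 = -9*y^2 + 6*y + 8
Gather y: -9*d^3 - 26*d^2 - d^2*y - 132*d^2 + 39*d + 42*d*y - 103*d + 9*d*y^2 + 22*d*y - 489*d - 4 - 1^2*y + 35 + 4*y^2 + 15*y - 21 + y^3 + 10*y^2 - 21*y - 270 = -9*d^3 - 158*d^2 - 553*d + y^3 + y^2*(9*d + 14) + y*(-d^2 + 64*d - 7) - 260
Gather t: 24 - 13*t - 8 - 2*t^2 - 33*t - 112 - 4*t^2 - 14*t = -6*t^2 - 60*t - 96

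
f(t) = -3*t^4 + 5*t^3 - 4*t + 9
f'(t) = -12*t^3 + 15*t^2 - 4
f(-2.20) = -105.72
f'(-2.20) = 196.38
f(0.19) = 8.27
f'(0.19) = -3.54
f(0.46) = 7.51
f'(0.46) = -1.99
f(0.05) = 8.80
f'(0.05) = -3.96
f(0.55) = 7.36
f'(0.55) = -1.46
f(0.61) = 7.28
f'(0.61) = -1.14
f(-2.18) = -101.84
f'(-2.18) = 191.61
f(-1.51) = -17.77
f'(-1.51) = 71.52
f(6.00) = -2823.00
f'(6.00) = -2056.00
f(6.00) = -2823.00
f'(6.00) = -2056.00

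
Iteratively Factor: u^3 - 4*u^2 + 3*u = (u - 1)*(u^2 - 3*u) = u*(u - 1)*(u - 3)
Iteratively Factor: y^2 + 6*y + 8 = (y + 4)*(y + 2)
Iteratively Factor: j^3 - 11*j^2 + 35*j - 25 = (j - 5)*(j^2 - 6*j + 5) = (j - 5)*(j - 1)*(j - 5)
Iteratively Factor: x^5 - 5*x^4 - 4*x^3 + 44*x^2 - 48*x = (x - 2)*(x^4 - 3*x^3 - 10*x^2 + 24*x) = (x - 4)*(x - 2)*(x^3 + x^2 - 6*x) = (x - 4)*(x - 2)^2*(x^2 + 3*x) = (x - 4)*(x - 2)^2*(x + 3)*(x)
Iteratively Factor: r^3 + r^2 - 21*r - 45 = (r + 3)*(r^2 - 2*r - 15) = (r + 3)^2*(r - 5)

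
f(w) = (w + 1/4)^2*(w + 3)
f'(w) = (w + 1/4)^2 + (w + 3)*(2*w + 1/2) = (4*w + 1)*(12*w + 25)/16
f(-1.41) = 2.14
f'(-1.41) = -2.34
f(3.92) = 120.33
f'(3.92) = 75.10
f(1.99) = 25.04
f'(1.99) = 27.37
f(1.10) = 7.47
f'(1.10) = 12.89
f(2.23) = 32.17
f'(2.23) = 32.09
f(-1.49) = 2.32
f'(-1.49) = -2.21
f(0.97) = 5.91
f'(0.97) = 11.18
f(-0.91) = 0.91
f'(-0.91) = -2.32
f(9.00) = 1026.75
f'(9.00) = 307.56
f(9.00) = 1026.75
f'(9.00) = 307.56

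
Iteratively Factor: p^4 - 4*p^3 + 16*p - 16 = (p - 2)*(p^3 - 2*p^2 - 4*p + 8) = (p - 2)*(p + 2)*(p^2 - 4*p + 4) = (p - 2)^2*(p + 2)*(p - 2)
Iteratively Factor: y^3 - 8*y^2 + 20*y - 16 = (y - 2)*(y^2 - 6*y + 8) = (y - 4)*(y - 2)*(y - 2)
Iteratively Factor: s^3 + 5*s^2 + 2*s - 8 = (s + 4)*(s^2 + s - 2) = (s + 2)*(s + 4)*(s - 1)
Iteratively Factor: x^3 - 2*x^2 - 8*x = (x + 2)*(x^2 - 4*x) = (x - 4)*(x + 2)*(x)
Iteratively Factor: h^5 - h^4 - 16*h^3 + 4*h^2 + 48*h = (h + 3)*(h^4 - 4*h^3 - 4*h^2 + 16*h) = (h + 2)*(h + 3)*(h^3 - 6*h^2 + 8*h) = (h - 2)*(h + 2)*(h + 3)*(h^2 - 4*h) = h*(h - 2)*(h + 2)*(h + 3)*(h - 4)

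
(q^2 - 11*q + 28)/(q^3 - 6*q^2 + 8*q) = (q - 7)/(q*(q - 2))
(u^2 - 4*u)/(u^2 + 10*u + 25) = u*(u - 4)/(u^2 + 10*u + 25)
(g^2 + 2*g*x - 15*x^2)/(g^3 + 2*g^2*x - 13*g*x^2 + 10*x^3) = (g - 3*x)/(g^2 - 3*g*x + 2*x^2)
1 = 1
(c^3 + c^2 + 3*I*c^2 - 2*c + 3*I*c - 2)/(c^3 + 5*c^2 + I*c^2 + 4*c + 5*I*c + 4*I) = (c + 2*I)/(c + 4)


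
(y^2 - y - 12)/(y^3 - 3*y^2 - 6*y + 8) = (y + 3)/(y^2 + y - 2)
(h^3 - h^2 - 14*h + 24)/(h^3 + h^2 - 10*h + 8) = (h - 3)/(h - 1)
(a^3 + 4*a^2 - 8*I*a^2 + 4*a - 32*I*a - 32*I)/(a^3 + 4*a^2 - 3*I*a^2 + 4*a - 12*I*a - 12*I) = (a - 8*I)/(a - 3*I)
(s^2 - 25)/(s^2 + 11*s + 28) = (s^2 - 25)/(s^2 + 11*s + 28)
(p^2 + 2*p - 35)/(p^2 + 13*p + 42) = (p - 5)/(p + 6)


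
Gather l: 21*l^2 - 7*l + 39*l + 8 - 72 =21*l^2 + 32*l - 64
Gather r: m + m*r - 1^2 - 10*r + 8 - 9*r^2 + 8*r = m - 9*r^2 + r*(m - 2) + 7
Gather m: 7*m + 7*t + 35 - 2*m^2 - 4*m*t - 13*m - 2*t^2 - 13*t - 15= -2*m^2 + m*(-4*t - 6) - 2*t^2 - 6*t + 20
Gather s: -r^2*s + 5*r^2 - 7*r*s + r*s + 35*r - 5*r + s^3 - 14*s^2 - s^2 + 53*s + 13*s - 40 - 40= 5*r^2 + 30*r + s^3 - 15*s^2 + s*(-r^2 - 6*r + 66) - 80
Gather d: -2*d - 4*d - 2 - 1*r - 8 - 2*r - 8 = -6*d - 3*r - 18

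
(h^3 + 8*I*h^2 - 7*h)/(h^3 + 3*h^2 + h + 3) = h*(h + 7*I)/(h^2 + h*(3 - I) - 3*I)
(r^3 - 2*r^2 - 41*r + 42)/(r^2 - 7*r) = r + 5 - 6/r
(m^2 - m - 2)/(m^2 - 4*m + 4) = (m + 1)/(m - 2)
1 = 1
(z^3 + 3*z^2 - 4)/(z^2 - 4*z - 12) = (z^2 + z - 2)/(z - 6)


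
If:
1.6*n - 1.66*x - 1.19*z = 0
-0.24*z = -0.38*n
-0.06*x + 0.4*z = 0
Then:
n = 0.00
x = 0.00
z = 0.00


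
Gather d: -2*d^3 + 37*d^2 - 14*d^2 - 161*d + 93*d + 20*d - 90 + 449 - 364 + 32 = -2*d^3 + 23*d^2 - 48*d + 27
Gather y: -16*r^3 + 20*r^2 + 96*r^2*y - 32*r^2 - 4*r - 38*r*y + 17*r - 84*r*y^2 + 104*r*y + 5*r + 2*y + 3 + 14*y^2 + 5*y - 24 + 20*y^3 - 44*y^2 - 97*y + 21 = -16*r^3 - 12*r^2 + 18*r + 20*y^3 + y^2*(-84*r - 30) + y*(96*r^2 + 66*r - 90)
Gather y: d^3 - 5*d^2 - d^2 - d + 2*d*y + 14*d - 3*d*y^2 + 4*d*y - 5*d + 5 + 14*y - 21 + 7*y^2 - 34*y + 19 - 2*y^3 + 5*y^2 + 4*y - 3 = d^3 - 6*d^2 + 8*d - 2*y^3 + y^2*(12 - 3*d) + y*(6*d - 16)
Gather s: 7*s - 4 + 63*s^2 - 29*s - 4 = 63*s^2 - 22*s - 8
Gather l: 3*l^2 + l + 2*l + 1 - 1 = 3*l^2 + 3*l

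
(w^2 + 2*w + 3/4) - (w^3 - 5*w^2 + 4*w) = -w^3 + 6*w^2 - 2*w + 3/4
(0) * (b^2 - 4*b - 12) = 0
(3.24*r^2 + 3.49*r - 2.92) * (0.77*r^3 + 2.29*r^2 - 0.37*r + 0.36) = 2.4948*r^5 + 10.1069*r^4 + 4.5449*r^3 - 6.8117*r^2 + 2.3368*r - 1.0512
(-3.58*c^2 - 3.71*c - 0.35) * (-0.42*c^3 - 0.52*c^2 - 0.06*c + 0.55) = 1.5036*c^5 + 3.4198*c^4 + 2.291*c^3 - 1.5644*c^2 - 2.0195*c - 0.1925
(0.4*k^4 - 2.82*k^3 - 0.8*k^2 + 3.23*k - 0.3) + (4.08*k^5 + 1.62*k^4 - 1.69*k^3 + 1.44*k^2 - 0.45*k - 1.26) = 4.08*k^5 + 2.02*k^4 - 4.51*k^3 + 0.64*k^2 + 2.78*k - 1.56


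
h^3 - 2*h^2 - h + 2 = (h - 2)*(h - 1)*(h + 1)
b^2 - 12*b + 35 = (b - 7)*(b - 5)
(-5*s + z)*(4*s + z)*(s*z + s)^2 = -20*s^4*z^2 - 40*s^4*z - 20*s^4 - s^3*z^3 - 2*s^3*z^2 - s^3*z + s^2*z^4 + 2*s^2*z^3 + s^2*z^2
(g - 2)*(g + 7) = g^2 + 5*g - 14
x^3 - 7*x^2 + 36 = (x - 6)*(x - 3)*(x + 2)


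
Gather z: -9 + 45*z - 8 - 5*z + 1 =40*z - 16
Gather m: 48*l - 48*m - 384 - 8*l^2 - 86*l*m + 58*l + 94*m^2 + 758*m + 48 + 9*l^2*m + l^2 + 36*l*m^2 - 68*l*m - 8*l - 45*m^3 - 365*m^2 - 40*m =-7*l^2 + 98*l - 45*m^3 + m^2*(36*l - 271) + m*(9*l^2 - 154*l + 670) - 336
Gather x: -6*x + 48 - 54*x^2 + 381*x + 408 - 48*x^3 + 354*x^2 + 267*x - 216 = -48*x^3 + 300*x^2 + 642*x + 240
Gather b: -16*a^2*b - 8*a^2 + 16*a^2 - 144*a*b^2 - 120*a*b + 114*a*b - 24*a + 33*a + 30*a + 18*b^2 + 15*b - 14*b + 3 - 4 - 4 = 8*a^2 + 39*a + b^2*(18 - 144*a) + b*(-16*a^2 - 6*a + 1) - 5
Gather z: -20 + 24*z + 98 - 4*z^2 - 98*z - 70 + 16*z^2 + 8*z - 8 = 12*z^2 - 66*z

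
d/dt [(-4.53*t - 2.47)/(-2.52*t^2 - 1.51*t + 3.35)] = (11.4156*t^2 + 6.8403*t - (4.53*t + 2.47)*(5.04*t + 1.51) - 15.1755)/(2.52*t^2 + 1.51*t - 3.35)^2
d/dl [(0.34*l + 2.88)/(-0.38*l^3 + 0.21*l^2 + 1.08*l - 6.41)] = (0.2584*l^3 + 3.2118*l^2 - 1.2096*l - 5.2898)/(0.1444*l^6 - 0.1596*l^5 - 0.7767*l^4 + 5.3252*l^3 - 1.5258*l^2 - 13.8456*l + 41.0881)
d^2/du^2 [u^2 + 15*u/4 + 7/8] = 2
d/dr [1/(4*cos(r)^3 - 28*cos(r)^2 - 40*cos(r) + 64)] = (3*cos(r)^2 - 14*cos(r) - 10)*sin(r)/(4*(cos(r)^3 - 7*cos(r)^2 - 10*cos(r) + 16)^2)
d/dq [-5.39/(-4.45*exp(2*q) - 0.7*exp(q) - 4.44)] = (-47.971*exp(q) - 3.773)*exp(q)/(4.45*exp(2*q) + 0.7*exp(q) + 4.44)^2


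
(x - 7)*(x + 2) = x^2 - 5*x - 14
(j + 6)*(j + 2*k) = j^2 + 2*j*k + 6*j + 12*k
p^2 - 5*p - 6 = (p - 6)*(p + 1)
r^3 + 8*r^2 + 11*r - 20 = (r - 1)*(r + 4)*(r + 5)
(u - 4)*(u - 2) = u^2 - 6*u + 8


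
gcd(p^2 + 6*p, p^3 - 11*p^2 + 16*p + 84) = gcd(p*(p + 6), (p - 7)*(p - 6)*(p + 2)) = 1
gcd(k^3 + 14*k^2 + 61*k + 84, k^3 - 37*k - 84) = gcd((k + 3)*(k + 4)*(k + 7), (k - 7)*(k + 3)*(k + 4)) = k^2 + 7*k + 12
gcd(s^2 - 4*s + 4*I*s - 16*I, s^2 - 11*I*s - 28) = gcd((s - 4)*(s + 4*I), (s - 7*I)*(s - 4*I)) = 1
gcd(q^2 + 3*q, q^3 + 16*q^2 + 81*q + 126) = q + 3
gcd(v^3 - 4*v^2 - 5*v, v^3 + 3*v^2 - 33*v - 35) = v^2 - 4*v - 5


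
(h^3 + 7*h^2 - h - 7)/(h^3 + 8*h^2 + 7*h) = (h - 1)/h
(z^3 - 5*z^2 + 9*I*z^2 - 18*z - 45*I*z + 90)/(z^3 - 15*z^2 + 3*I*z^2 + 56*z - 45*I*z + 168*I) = (z^2 + z*(-5 + 6*I) - 30*I)/(z^2 - 15*z + 56)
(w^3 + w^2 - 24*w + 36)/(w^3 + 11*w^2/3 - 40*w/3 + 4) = 3*(w - 3)/(3*w - 1)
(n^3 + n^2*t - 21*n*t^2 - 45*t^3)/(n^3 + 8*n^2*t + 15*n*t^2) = (n^2 - 2*n*t - 15*t^2)/(n*(n + 5*t))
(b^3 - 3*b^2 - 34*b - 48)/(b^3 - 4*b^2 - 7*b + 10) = (b^2 - 5*b - 24)/(b^2 - 6*b + 5)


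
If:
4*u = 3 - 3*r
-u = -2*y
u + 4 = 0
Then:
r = 19/3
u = -4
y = -2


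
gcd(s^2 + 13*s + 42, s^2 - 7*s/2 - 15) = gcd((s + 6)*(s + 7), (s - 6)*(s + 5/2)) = 1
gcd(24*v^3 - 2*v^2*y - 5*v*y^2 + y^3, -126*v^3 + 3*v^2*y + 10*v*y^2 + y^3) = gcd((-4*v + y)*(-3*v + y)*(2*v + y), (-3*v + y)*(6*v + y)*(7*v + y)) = -3*v + y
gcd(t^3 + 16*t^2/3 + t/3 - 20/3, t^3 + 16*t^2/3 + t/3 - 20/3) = t^3 + 16*t^2/3 + t/3 - 20/3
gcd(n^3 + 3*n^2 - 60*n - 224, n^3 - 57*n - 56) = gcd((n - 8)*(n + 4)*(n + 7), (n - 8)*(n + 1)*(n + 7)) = n^2 - n - 56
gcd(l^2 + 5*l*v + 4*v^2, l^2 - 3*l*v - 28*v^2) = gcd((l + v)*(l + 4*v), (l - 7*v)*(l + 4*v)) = l + 4*v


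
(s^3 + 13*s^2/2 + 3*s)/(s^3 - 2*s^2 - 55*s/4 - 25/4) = 2*s*(s + 6)/(2*s^2 - 5*s - 25)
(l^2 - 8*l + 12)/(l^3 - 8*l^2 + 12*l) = 1/l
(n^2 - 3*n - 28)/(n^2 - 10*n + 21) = (n + 4)/(n - 3)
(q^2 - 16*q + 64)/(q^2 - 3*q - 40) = (q - 8)/(q + 5)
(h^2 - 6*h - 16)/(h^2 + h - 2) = (h - 8)/(h - 1)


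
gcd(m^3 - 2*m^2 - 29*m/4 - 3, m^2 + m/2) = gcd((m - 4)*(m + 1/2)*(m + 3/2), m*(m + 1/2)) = m + 1/2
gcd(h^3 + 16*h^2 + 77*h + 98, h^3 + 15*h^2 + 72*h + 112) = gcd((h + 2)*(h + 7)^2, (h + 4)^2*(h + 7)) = h + 7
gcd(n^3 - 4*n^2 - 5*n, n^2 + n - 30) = n - 5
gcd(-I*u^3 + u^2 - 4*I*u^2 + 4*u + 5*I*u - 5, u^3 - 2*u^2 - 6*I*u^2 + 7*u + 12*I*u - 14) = u + I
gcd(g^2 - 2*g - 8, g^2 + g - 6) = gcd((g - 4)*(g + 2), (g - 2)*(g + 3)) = 1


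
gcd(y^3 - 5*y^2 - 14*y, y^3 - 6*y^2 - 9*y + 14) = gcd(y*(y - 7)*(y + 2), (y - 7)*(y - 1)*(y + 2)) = y^2 - 5*y - 14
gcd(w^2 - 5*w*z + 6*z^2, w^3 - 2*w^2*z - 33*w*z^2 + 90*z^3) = -w + 3*z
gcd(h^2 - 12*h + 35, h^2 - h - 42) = h - 7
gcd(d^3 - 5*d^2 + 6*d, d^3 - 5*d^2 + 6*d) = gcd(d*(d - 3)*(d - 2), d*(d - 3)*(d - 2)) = d^3 - 5*d^2 + 6*d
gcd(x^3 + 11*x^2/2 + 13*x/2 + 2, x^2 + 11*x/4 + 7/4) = x + 1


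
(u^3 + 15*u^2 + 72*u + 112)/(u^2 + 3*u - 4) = (u^2 + 11*u + 28)/(u - 1)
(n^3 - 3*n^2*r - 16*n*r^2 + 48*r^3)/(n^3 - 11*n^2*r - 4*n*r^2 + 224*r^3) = (n^2 - 7*n*r + 12*r^2)/(n^2 - 15*n*r + 56*r^2)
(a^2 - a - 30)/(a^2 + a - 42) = (a + 5)/(a + 7)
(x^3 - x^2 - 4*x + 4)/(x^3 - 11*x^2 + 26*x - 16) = (x + 2)/(x - 8)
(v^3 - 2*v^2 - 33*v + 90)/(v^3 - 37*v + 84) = (v^2 + v - 30)/(v^2 + 3*v - 28)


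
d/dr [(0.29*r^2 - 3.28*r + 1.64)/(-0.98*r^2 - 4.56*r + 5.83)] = (-4.5368*r^2 + 6.5958*r - 11.644)/(0.9604*r^4 + 8.9376*r^3 + 9.3668*r^2 - 53.1696*r + 33.9889)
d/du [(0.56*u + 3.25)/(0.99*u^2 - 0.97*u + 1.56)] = (-0.5544*u^2 - 6.435*u + 4.0261)/(0.9801*u^4 - 1.9206*u^3 + 4.0297*u^2 - 3.0264*u + 2.4336)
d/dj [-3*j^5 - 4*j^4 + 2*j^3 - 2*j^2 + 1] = j*(-15*j^3 - 16*j^2 + 6*j - 4)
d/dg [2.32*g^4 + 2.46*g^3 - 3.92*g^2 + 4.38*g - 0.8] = 9.28*g^3 + 7.38*g^2 - 7.84*g + 4.38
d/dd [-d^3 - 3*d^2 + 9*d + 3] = -3*d^2 - 6*d + 9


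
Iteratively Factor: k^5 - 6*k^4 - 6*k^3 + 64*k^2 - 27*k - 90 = (k - 5)*(k^4 - k^3 - 11*k^2 + 9*k + 18) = (k - 5)*(k - 2)*(k^3 + k^2 - 9*k - 9) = (k - 5)*(k - 2)*(k + 3)*(k^2 - 2*k - 3) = (k - 5)*(k - 2)*(k + 1)*(k + 3)*(k - 3)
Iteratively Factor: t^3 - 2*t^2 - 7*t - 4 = (t + 1)*(t^2 - 3*t - 4) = (t + 1)^2*(t - 4)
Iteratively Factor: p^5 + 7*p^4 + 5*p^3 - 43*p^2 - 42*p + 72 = (p - 2)*(p^4 + 9*p^3 + 23*p^2 + 3*p - 36) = (p - 2)*(p + 3)*(p^3 + 6*p^2 + 5*p - 12) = (p - 2)*(p + 3)*(p + 4)*(p^2 + 2*p - 3) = (p - 2)*(p + 3)^2*(p + 4)*(p - 1)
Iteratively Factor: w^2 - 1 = (w + 1)*(w - 1)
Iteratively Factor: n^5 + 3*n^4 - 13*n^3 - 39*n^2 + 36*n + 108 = (n - 3)*(n^4 + 6*n^3 + 5*n^2 - 24*n - 36) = (n - 3)*(n + 3)*(n^3 + 3*n^2 - 4*n - 12) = (n - 3)*(n - 2)*(n + 3)*(n^2 + 5*n + 6) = (n - 3)*(n - 2)*(n + 3)^2*(n + 2)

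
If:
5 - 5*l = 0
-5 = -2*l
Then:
No Solution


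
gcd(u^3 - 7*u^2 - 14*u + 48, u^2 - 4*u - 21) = u + 3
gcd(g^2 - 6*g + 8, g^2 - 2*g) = g - 2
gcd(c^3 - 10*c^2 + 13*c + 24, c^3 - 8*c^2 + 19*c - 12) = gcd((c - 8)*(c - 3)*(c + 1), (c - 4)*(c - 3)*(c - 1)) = c - 3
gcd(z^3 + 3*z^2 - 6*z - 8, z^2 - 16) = z + 4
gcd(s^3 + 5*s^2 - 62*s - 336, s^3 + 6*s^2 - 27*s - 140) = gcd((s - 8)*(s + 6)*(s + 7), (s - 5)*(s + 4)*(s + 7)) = s + 7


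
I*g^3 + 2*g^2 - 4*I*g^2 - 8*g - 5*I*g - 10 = (g - 5)*(g - 2*I)*(I*g + I)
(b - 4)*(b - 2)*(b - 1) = b^3 - 7*b^2 + 14*b - 8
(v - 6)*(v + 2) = v^2 - 4*v - 12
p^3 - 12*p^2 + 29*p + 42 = (p - 7)*(p - 6)*(p + 1)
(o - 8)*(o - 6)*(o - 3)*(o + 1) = o^4 - 16*o^3 + 73*o^2 - 54*o - 144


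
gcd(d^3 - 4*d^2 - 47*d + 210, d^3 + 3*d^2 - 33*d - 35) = d^2 + 2*d - 35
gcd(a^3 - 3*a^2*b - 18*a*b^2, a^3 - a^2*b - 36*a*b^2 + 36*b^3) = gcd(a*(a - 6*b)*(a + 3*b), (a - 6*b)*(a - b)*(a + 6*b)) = a - 6*b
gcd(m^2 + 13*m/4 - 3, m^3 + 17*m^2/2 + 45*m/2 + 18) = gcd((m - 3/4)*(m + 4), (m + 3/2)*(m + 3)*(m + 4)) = m + 4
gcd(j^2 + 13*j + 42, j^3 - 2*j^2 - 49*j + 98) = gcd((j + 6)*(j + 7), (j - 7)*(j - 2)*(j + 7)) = j + 7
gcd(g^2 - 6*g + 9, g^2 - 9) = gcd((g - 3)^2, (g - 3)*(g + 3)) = g - 3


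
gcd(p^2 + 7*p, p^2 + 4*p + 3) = 1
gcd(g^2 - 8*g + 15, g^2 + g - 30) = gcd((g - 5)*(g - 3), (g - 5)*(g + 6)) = g - 5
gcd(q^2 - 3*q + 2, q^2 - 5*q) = 1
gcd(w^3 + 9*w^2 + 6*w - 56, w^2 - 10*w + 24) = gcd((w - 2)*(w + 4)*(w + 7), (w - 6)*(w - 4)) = 1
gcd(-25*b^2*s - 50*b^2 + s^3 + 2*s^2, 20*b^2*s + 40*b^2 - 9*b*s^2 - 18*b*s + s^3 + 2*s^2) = -5*b*s - 10*b + s^2 + 2*s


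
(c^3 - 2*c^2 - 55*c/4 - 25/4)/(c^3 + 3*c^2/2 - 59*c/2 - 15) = (c + 5/2)/(c + 6)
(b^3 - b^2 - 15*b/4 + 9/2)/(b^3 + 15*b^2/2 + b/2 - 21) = (b - 3/2)/(b + 7)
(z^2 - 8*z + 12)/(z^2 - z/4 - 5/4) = 4*(-z^2 + 8*z - 12)/(-4*z^2 + z + 5)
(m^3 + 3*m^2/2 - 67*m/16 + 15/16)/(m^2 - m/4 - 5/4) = (4*m^2 + 11*m - 3)/(4*(m + 1))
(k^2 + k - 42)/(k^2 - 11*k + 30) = (k + 7)/(k - 5)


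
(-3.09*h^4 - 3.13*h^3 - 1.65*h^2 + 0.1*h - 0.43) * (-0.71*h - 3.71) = 2.1939*h^5 + 13.6862*h^4 + 12.7838*h^3 + 6.0505*h^2 - 0.0657*h + 1.5953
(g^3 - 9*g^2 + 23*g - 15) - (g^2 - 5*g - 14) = g^3 - 10*g^2 + 28*g - 1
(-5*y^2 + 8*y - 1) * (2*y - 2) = -10*y^3 + 26*y^2 - 18*y + 2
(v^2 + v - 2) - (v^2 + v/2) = v/2 - 2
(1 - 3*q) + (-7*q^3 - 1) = -7*q^3 - 3*q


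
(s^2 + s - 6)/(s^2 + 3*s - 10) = (s + 3)/(s + 5)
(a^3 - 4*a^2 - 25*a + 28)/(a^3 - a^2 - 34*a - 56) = (a - 1)/(a + 2)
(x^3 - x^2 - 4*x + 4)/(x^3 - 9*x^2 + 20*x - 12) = (x + 2)/(x - 6)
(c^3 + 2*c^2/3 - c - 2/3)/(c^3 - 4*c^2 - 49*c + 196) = (c^3 + 2*c^2/3 - c - 2/3)/(c^3 - 4*c^2 - 49*c + 196)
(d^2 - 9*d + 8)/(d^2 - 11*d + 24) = (d - 1)/(d - 3)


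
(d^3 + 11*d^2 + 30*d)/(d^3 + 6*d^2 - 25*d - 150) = d/(d - 5)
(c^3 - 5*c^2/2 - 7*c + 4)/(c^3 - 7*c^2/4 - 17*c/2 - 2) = 2*(2*c - 1)/(4*c + 1)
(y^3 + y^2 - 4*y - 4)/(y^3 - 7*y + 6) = (y^2 + 3*y + 2)/(y^2 + 2*y - 3)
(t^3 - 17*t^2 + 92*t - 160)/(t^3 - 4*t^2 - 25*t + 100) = (t - 8)/(t + 5)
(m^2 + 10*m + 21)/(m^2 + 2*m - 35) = (m + 3)/(m - 5)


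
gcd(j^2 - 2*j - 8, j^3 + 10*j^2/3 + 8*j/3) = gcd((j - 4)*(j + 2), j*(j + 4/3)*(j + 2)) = j + 2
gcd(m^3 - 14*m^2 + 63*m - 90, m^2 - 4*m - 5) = m - 5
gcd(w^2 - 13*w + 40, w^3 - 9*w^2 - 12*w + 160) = w^2 - 13*w + 40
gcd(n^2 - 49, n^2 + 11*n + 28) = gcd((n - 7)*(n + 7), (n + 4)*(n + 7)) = n + 7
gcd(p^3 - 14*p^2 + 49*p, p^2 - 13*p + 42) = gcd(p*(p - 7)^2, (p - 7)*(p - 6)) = p - 7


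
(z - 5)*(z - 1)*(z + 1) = z^3 - 5*z^2 - z + 5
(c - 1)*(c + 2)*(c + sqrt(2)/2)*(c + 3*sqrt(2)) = c^4 + c^3 + 7*sqrt(2)*c^3/2 + c^2 + 7*sqrt(2)*c^2/2 - 7*sqrt(2)*c + 3*c - 6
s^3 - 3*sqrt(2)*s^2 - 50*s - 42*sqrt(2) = (s - 7*sqrt(2))*(s + sqrt(2))*(s + 3*sqrt(2))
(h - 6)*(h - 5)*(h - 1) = h^3 - 12*h^2 + 41*h - 30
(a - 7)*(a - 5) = a^2 - 12*a + 35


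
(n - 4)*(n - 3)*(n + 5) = n^3 - 2*n^2 - 23*n + 60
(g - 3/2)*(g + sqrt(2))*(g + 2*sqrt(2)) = g^3 - 3*g^2/2 + 3*sqrt(2)*g^2 - 9*sqrt(2)*g/2 + 4*g - 6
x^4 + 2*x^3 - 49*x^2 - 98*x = x*(x - 7)*(x + 2)*(x + 7)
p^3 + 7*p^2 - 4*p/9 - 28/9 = (p - 2/3)*(p + 2/3)*(p + 7)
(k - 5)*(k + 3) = k^2 - 2*k - 15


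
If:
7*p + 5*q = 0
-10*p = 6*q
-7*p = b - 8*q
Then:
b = 0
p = 0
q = 0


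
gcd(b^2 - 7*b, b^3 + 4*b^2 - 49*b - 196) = b - 7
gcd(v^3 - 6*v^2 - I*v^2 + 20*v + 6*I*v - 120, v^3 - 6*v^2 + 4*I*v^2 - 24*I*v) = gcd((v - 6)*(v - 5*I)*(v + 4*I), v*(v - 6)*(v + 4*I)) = v^2 + v*(-6 + 4*I) - 24*I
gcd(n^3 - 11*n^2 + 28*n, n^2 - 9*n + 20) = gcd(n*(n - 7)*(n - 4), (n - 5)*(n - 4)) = n - 4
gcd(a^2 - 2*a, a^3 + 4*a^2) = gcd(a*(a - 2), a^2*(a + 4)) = a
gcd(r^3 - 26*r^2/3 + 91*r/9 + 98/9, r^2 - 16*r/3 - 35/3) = r - 7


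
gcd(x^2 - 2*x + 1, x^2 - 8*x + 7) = x - 1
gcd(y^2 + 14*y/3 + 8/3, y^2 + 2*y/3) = y + 2/3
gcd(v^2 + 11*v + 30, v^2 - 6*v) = 1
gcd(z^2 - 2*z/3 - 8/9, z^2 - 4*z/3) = z - 4/3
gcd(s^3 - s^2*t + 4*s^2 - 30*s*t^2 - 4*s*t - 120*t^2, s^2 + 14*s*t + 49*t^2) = 1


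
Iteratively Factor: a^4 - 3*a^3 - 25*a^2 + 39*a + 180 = (a + 3)*(a^3 - 6*a^2 - 7*a + 60) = (a - 4)*(a + 3)*(a^2 - 2*a - 15) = (a - 5)*(a - 4)*(a + 3)*(a + 3)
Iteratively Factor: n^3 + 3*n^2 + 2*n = (n)*(n^2 + 3*n + 2) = n*(n + 2)*(n + 1)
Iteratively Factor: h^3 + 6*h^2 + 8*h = (h + 2)*(h^2 + 4*h) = h*(h + 2)*(h + 4)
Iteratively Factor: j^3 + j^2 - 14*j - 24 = (j + 2)*(j^2 - j - 12) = (j + 2)*(j + 3)*(j - 4)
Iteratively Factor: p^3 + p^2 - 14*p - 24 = (p + 2)*(p^2 - p - 12) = (p + 2)*(p + 3)*(p - 4)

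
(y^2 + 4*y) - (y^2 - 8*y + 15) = 12*y - 15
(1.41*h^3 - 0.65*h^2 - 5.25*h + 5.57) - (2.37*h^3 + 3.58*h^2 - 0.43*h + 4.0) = -0.96*h^3 - 4.23*h^2 - 4.82*h + 1.57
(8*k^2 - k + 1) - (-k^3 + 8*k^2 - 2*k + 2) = k^3 + k - 1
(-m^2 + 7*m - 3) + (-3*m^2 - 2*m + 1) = -4*m^2 + 5*m - 2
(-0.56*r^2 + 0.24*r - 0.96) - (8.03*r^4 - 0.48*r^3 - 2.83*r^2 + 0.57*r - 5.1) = -8.03*r^4 + 0.48*r^3 + 2.27*r^2 - 0.33*r + 4.14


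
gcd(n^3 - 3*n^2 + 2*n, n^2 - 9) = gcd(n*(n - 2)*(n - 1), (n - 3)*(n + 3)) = 1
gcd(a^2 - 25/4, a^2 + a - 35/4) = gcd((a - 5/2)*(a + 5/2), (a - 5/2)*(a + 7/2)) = a - 5/2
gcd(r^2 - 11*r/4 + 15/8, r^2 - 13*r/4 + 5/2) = r - 5/4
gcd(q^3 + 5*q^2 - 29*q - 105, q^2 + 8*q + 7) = q + 7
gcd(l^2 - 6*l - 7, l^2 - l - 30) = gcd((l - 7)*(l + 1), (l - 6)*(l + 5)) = 1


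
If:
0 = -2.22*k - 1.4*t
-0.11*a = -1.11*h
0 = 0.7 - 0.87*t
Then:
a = 10.0909090909091*h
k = -0.51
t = 0.80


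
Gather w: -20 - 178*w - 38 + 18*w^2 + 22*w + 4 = 18*w^2 - 156*w - 54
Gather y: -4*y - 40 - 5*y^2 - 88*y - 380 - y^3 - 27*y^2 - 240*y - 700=-y^3 - 32*y^2 - 332*y - 1120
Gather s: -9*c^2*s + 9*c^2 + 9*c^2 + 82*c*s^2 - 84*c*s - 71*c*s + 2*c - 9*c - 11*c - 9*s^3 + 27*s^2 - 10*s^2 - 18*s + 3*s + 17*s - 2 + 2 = 18*c^2 - 18*c - 9*s^3 + s^2*(82*c + 17) + s*(-9*c^2 - 155*c + 2)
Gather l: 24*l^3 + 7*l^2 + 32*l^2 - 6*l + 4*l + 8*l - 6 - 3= 24*l^3 + 39*l^2 + 6*l - 9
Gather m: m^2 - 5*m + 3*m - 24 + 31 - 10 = m^2 - 2*m - 3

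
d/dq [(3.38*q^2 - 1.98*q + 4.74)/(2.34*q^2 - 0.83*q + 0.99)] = (1.8278*q^2 - 15.4908*q + 1.974)/(5.4756*q^4 - 3.8844*q^3 + 5.3221*q^2 - 1.6434*q + 0.9801)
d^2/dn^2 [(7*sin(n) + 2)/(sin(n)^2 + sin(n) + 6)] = (-7*sin(n)^5 - sin(n)^4 + 260*sin(n)^3 + 100*sin(n)^2 - 480*sin(n) - 104)/(sin(n)^2 + sin(n) + 6)^3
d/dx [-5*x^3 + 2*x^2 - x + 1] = -15*x^2 + 4*x - 1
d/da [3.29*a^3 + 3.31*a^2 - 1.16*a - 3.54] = 9.87*a^2 + 6.62*a - 1.16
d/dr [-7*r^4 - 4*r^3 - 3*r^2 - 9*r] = -28*r^3 - 12*r^2 - 6*r - 9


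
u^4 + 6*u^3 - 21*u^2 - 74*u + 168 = (u - 3)*(u - 2)*(u + 4)*(u + 7)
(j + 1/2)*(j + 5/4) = j^2 + 7*j/4 + 5/8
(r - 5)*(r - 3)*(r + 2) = r^3 - 6*r^2 - r + 30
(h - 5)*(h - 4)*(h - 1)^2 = h^4 - 11*h^3 + 39*h^2 - 49*h + 20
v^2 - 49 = (v - 7)*(v + 7)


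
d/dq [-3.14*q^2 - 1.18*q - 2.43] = -6.28*q - 1.18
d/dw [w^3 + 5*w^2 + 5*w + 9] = 3*w^2 + 10*w + 5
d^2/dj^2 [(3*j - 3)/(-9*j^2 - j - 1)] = 6*(-(j - 1)*(18*j + 1)^2 + (27*j - 8)*(9*j^2 + j + 1))/(9*j^2 + j + 1)^3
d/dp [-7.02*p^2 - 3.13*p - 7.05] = -14.04*p - 3.13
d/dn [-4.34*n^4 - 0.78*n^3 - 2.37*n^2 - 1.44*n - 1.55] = -17.36*n^3 - 2.34*n^2 - 4.74*n - 1.44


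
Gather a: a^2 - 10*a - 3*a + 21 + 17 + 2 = a^2 - 13*a + 40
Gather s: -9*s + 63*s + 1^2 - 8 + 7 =54*s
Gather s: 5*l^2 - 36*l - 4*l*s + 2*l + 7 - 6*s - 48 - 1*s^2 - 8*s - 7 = 5*l^2 - 34*l - s^2 + s*(-4*l - 14) - 48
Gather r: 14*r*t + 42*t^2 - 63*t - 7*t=14*r*t + 42*t^2 - 70*t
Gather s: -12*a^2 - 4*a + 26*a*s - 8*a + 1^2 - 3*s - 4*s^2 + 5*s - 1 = -12*a^2 - 12*a - 4*s^2 + s*(26*a + 2)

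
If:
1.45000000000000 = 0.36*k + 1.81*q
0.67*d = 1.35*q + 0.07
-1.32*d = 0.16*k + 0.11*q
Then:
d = -0.70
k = 6.03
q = -0.40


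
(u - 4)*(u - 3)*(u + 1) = u^3 - 6*u^2 + 5*u + 12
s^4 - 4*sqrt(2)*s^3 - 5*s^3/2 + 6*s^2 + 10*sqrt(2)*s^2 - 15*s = s*(s - 5/2)*(s - 3*sqrt(2))*(s - sqrt(2))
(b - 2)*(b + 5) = b^2 + 3*b - 10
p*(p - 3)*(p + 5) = p^3 + 2*p^2 - 15*p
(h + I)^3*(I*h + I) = I*h^4 - 3*h^3 + I*h^3 - 3*h^2 - 3*I*h^2 + h - 3*I*h + 1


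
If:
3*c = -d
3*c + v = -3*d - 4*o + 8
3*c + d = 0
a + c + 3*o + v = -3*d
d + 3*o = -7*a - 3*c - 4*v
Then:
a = -25*v/58 - 48/29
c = 36/29 - 3*v/58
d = 9*v/58 - 108/29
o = 112/29 - 19*v/58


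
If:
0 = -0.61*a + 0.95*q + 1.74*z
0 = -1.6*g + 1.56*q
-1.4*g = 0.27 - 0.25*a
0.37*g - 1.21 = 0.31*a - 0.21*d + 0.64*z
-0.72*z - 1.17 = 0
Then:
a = -6.92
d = -6.88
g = -1.43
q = -1.46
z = -1.62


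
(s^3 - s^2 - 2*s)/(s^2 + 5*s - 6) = s*(s^2 - s - 2)/(s^2 + 5*s - 6)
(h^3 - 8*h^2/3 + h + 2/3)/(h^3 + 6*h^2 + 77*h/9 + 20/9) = 3*(h^2 - 3*h + 2)/(3*h^2 + 17*h + 20)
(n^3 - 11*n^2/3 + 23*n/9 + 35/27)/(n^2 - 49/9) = (9*n^2 - 12*n - 5)/(3*(3*n + 7))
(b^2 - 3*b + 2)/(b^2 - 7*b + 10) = (b - 1)/(b - 5)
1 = 1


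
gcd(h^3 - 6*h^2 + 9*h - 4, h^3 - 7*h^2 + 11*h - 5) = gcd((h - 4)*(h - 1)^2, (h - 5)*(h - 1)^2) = h^2 - 2*h + 1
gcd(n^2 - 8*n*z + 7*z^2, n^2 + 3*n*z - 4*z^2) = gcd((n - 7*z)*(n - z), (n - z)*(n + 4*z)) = -n + z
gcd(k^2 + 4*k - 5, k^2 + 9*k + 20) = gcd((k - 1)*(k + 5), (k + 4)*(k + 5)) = k + 5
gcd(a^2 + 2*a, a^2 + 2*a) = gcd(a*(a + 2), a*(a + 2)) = a^2 + 2*a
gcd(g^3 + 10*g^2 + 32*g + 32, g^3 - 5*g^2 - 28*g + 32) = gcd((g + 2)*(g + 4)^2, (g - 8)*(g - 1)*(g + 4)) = g + 4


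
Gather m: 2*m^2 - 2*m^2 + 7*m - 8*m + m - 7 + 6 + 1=0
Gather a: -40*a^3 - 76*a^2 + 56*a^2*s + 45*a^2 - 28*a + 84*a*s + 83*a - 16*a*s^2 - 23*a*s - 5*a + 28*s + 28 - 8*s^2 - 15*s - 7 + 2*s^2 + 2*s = -40*a^3 + a^2*(56*s - 31) + a*(-16*s^2 + 61*s + 50) - 6*s^2 + 15*s + 21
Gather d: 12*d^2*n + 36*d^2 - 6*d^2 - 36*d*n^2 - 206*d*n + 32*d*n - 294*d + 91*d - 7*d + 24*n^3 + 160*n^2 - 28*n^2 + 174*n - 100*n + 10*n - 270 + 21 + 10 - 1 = d^2*(12*n + 30) + d*(-36*n^2 - 174*n - 210) + 24*n^3 + 132*n^2 + 84*n - 240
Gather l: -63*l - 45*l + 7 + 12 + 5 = 24 - 108*l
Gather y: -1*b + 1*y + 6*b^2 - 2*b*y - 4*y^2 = 6*b^2 - b - 4*y^2 + y*(1 - 2*b)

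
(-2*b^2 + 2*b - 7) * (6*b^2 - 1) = -12*b^4 + 12*b^3 - 40*b^2 - 2*b + 7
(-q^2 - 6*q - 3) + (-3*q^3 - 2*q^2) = -3*q^3 - 3*q^2 - 6*q - 3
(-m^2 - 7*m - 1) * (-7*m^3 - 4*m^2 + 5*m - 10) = 7*m^5 + 53*m^4 + 30*m^3 - 21*m^2 + 65*m + 10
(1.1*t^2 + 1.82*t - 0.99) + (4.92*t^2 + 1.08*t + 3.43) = 6.02*t^2 + 2.9*t + 2.44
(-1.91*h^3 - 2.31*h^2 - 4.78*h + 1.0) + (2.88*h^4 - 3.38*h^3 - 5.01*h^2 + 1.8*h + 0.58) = 2.88*h^4 - 5.29*h^3 - 7.32*h^2 - 2.98*h + 1.58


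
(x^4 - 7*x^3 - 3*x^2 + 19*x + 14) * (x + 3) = x^5 - 4*x^4 - 24*x^3 + 10*x^2 + 71*x + 42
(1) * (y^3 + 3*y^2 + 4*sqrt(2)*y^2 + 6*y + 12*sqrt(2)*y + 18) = y^3 + 3*y^2 + 4*sqrt(2)*y^2 + 6*y + 12*sqrt(2)*y + 18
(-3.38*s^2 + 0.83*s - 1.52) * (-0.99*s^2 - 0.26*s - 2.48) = 3.3462*s^4 + 0.0571*s^3 + 9.6714*s^2 - 1.6632*s + 3.7696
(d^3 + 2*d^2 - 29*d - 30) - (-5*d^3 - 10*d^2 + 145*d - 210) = 6*d^3 + 12*d^2 - 174*d + 180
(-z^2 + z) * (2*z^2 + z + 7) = -2*z^4 + z^3 - 6*z^2 + 7*z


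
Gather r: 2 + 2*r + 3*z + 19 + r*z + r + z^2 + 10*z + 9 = r*(z + 3) + z^2 + 13*z + 30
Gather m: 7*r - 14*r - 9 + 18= 9 - 7*r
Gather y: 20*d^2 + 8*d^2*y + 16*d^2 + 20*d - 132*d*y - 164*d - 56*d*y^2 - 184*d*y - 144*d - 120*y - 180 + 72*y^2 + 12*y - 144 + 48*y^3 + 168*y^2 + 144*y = 36*d^2 - 288*d + 48*y^3 + y^2*(240 - 56*d) + y*(8*d^2 - 316*d + 36) - 324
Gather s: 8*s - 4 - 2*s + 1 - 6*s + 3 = 0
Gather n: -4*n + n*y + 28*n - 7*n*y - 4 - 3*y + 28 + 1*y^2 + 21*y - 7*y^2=n*(24 - 6*y) - 6*y^2 + 18*y + 24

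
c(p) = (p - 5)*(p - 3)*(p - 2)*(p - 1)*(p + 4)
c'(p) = (p - 5)*(p - 3)*(p - 2)*(p - 1) + (p - 5)*(p - 3)*(p - 2)*(p + 4) + (p - 5)*(p - 3)*(p - 1)*(p + 4) + (p - 5)*(p - 2)*(p - 1)*(p + 4) + (p - 3)*(p - 2)*(p - 1)*(p + 4) = 5*p^4 - 28*p^3 - 9*p^2 + 206*p - 214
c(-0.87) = 381.61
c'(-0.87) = -378.73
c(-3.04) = 949.24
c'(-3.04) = 290.27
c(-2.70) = 992.22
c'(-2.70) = -18.97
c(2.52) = 6.13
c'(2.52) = 1.52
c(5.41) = 139.82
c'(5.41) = 486.62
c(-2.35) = 945.49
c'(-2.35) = -231.93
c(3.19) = -6.44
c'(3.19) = -39.61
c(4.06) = -50.62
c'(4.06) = -41.30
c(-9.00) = -92400.00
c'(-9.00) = 50420.00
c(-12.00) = -371280.00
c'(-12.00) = 148082.00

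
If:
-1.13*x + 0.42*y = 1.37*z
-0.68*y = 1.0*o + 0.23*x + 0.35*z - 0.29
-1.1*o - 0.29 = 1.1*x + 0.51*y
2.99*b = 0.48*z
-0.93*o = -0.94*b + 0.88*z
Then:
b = 0.08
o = -0.37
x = -0.27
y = 0.82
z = 0.48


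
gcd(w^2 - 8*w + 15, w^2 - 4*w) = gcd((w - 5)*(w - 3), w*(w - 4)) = 1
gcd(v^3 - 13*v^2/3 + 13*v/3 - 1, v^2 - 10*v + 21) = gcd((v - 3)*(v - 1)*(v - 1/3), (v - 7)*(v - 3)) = v - 3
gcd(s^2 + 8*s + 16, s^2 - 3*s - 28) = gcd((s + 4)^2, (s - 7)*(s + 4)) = s + 4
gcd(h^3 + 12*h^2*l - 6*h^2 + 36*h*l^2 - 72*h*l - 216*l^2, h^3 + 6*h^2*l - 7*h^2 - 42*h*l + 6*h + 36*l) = h^2 + 6*h*l - 6*h - 36*l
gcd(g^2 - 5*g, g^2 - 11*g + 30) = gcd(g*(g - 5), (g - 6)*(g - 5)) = g - 5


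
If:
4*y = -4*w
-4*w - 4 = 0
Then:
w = -1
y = 1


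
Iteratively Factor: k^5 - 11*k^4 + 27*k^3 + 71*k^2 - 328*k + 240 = (k - 4)*(k^4 - 7*k^3 - k^2 + 67*k - 60) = (k - 5)*(k - 4)*(k^3 - 2*k^2 - 11*k + 12) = (k - 5)*(k - 4)^2*(k^2 + 2*k - 3) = (k - 5)*(k - 4)^2*(k - 1)*(k + 3)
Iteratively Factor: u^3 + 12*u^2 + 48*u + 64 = (u + 4)*(u^2 + 8*u + 16) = (u + 4)^2*(u + 4)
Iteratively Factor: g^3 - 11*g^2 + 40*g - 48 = (g - 4)*(g^2 - 7*g + 12) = (g - 4)^2*(g - 3)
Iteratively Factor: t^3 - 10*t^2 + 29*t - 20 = (t - 5)*(t^2 - 5*t + 4) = (t - 5)*(t - 4)*(t - 1)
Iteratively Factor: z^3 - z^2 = (z - 1)*(z^2) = z*(z - 1)*(z)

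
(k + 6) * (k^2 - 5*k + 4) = k^3 + k^2 - 26*k + 24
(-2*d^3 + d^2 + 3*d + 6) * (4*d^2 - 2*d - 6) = -8*d^5 + 8*d^4 + 22*d^3 + 12*d^2 - 30*d - 36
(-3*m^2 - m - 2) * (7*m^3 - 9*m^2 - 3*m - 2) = -21*m^5 + 20*m^4 + 4*m^3 + 27*m^2 + 8*m + 4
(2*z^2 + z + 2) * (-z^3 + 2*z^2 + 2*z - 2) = -2*z^5 + 3*z^4 + 4*z^3 + 2*z^2 + 2*z - 4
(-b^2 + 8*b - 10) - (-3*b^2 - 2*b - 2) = 2*b^2 + 10*b - 8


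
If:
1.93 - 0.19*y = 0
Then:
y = 10.16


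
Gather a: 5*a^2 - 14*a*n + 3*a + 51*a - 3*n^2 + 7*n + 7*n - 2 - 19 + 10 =5*a^2 + a*(54 - 14*n) - 3*n^2 + 14*n - 11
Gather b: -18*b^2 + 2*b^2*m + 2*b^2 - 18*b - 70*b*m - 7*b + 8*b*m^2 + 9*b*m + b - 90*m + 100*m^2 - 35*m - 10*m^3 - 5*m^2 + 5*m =b^2*(2*m - 16) + b*(8*m^2 - 61*m - 24) - 10*m^3 + 95*m^2 - 120*m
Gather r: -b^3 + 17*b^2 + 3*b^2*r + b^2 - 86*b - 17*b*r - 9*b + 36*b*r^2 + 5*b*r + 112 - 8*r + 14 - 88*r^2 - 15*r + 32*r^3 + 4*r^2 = -b^3 + 18*b^2 - 95*b + 32*r^3 + r^2*(36*b - 84) + r*(3*b^2 - 12*b - 23) + 126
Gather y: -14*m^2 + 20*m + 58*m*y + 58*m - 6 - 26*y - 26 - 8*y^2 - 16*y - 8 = -14*m^2 + 78*m - 8*y^2 + y*(58*m - 42) - 40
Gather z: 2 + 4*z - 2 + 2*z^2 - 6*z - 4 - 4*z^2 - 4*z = -2*z^2 - 6*z - 4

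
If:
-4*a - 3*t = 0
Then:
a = -3*t/4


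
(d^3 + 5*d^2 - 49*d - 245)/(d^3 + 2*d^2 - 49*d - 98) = (d + 5)/(d + 2)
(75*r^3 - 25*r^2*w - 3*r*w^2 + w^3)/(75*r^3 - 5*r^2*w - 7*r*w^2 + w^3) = (15*r^2 - 2*r*w - w^2)/(15*r^2 + 2*r*w - w^2)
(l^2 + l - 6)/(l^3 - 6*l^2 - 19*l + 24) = (l - 2)/(l^2 - 9*l + 8)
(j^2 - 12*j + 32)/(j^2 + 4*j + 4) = (j^2 - 12*j + 32)/(j^2 + 4*j + 4)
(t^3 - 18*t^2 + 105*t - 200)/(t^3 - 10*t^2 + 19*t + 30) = (t^2 - 13*t + 40)/(t^2 - 5*t - 6)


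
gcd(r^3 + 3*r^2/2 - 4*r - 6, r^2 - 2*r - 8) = r + 2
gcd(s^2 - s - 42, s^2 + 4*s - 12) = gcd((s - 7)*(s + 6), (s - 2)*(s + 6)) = s + 6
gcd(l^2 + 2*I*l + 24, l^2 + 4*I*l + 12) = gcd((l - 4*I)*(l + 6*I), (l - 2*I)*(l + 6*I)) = l + 6*I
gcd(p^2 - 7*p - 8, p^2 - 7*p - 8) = p^2 - 7*p - 8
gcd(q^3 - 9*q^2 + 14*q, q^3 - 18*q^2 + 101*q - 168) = q - 7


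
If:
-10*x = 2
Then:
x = -1/5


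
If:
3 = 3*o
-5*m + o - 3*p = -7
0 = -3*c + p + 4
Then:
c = p/3 + 4/3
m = 8/5 - 3*p/5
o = 1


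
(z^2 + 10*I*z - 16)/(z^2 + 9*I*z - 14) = (z + 8*I)/(z + 7*I)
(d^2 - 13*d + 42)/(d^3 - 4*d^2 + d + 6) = (d^2 - 13*d + 42)/(d^3 - 4*d^2 + d + 6)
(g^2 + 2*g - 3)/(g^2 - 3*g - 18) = (g - 1)/(g - 6)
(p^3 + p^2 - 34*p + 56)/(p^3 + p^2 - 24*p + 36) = (p^2 + 3*p - 28)/(p^2 + 3*p - 18)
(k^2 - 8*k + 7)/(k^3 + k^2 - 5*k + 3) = (k - 7)/(k^2 + 2*k - 3)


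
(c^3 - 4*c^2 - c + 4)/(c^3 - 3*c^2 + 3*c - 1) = (c^2 - 3*c - 4)/(c^2 - 2*c + 1)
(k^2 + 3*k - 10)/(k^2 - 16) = (k^2 + 3*k - 10)/(k^2 - 16)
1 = 1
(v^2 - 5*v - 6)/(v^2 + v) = (v - 6)/v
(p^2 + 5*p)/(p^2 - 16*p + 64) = p*(p + 5)/(p^2 - 16*p + 64)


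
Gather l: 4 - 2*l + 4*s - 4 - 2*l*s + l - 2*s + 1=l*(-2*s - 1) + 2*s + 1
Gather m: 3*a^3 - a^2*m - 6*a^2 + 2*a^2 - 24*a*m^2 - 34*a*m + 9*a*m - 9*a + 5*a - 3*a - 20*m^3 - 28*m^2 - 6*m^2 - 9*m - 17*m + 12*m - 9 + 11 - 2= 3*a^3 - 4*a^2 - 7*a - 20*m^3 + m^2*(-24*a - 34) + m*(-a^2 - 25*a - 14)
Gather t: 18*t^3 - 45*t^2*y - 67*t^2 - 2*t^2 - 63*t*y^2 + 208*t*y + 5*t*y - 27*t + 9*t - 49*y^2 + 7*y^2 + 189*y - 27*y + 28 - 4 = 18*t^3 + t^2*(-45*y - 69) + t*(-63*y^2 + 213*y - 18) - 42*y^2 + 162*y + 24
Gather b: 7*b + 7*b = 14*b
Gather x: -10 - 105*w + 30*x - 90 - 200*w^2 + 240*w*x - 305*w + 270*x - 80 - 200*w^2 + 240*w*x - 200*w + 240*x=-400*w^2 - 610*w + x*(480*w + 540) - 180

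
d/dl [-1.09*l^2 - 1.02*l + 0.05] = -2.18*l - 1.02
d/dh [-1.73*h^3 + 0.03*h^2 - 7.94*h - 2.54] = -5.19*h^2 + 0.06*h - 7.94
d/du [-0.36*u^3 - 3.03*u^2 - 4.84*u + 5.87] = -1.08*u^2 - 6.06*u - 4.84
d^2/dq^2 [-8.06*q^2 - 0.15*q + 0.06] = -16.1200000000000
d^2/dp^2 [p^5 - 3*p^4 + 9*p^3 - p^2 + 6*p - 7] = 20*p^3 - 36*p^2 + 54*p - 2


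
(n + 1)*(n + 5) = n^2 + 6*n + 5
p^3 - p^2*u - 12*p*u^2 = p*(p - 4*u)*(p + 3*u)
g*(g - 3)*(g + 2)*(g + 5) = g^4 + 4*g^3 - 11*g^2 - 30*g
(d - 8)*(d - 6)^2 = d^3 - 20*d^2 + 132*d - 288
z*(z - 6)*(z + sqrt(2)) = z^3 - 6*z^2 + sqrt(2)*z^2 - 6*sqrt(2)*z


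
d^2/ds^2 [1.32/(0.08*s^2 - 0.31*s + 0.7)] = (-0.016896*s^2 + 0.065472*s + 1.32*(0.16*s - 0.31)*(0.32*s - 0.62) - 0.14784)/(0.08*s^2 - 0.31*s + 0.7)^3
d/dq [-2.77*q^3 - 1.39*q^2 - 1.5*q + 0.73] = -8.31*q^2 - 2.78*q - 1.5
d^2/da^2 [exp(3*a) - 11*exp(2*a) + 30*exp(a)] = (9*exp(2*a) - 44*exp(a) + 30)*exp(a)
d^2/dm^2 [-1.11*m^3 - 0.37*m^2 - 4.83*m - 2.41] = -6.66*m - 0.74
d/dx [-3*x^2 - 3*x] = -6*x - 3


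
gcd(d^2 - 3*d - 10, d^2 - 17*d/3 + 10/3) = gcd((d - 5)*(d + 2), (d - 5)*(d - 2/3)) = d - 5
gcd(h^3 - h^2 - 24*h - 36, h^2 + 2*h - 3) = h + 3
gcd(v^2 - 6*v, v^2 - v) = v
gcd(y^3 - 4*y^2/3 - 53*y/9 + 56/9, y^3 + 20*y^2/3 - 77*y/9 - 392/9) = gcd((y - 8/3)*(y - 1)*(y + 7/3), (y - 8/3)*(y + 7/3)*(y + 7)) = y^2 - y/3 - 56/9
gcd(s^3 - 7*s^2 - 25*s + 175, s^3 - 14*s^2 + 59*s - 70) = s^2 - 12*s + 35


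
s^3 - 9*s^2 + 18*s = s*(s - 6)*(s - 3)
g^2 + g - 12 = (g - 3)*(g + 4)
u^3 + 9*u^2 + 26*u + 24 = (u + 2)*(u + 3)*(u + 4)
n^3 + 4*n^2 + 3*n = n*(n + 1)*(n + 3)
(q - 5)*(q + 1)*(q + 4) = q^3 - 21*q - 20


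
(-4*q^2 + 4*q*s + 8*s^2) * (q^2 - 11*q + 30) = -4*q^4 + 4*q^3*s + 44*q^3 + 8*q^2*s^2 - 44*q^2*s - 120*q^2 - 88*q*s^2 + 120*q*s + 240*s^2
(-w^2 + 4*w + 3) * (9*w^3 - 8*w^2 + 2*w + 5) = -9*w^5 + 44*w^4 - 7*w^3 - 21*w^2 + 26*w + 15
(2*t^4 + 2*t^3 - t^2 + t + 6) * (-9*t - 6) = -18*t^5 - 30*t^4 - 3*t^3 - 3*t^2 - 60*t - 36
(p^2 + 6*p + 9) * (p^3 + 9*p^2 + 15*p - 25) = p^5 + 15*p^4 + 78*p^3 + 146*p^2 - 15*p - 225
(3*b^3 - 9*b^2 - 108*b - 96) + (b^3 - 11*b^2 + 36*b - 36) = 4*b^3 - 20*b^2 - 72*b - 132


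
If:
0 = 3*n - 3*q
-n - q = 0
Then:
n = 0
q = 0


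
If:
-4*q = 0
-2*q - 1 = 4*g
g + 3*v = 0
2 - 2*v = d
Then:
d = 11/6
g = -1/4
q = 0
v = 1/12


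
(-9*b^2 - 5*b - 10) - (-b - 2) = -9*b^2 - 4*b - 8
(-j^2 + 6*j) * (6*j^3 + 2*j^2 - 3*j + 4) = -6*j^5 + 34*j^4 + 15*j^3 - 22*j^2 + 24*j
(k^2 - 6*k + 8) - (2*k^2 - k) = -k^2 - 5*k + 8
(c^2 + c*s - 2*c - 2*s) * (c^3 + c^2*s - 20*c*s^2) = c^5 + 2*c^4*s - 2*c^4 - 19*c^3*s^2 - 4*c^3*s - 20*c^2*s^3 + 38*c^2*s^2 + 40*c*s^3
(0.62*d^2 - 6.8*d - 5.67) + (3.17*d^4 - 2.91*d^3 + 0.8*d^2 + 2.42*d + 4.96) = 3.17*d^4 - 2.91*d^3 + 1.42*d^2 - 4.38*d - 0.71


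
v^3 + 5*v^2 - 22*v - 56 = (v - 4)*(v + 2)*(v + 7)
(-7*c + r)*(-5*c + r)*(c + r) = 35*c^3 + 23*c^2*r - 11*c*r^2 + r^3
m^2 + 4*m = m*(m + 4)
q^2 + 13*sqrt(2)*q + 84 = (q + 6*sqrt(2))*(q + 7*sqrt(2))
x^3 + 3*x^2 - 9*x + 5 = (x - 1)^2*(x + 5)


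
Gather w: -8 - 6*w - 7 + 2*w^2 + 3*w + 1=2*w^2 - 3*w - 14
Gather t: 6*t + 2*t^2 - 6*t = 2*t^2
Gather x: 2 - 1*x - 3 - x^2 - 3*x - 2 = -x^2 - 4*x - 3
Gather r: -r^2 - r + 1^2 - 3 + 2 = -r^2 - r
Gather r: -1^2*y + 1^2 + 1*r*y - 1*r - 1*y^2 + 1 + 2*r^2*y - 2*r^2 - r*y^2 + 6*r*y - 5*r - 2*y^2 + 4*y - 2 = r^2*(2*y - 2) + r*(-y^2 + 7*y - 6) - 3*y^2 + 3*y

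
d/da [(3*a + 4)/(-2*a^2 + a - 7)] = (-6*a^2 + 3*a + (3*a + 4)*(4*a - 1) - 21)/(2*a^2 - a + 7)^2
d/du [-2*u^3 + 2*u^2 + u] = -6*u^2 + 4*u + 1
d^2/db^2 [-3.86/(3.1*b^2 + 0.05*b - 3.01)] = (74.1892*b^2 + 1.1966*b - 3.86*(6.2*b + 0.05)*(12.4*b + 0.1) - 72.03532)/(3.1*b^2 + 0.05*b - 3.01)^3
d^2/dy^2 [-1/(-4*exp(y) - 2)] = (2*exp(y) - 1)*exp(y)/(2*exp(y) + 1)^3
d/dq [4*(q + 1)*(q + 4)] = 8*q + 20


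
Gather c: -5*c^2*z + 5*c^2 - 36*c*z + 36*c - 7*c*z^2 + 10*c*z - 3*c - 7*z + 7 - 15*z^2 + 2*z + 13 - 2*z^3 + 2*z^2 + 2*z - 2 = c^2*(5 - 5*z) + c*(-7*z^2 - 26*z + 33) - 2*z^3 - 13*z^2 - 3*z + 18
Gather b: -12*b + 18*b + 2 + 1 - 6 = 6*b - 3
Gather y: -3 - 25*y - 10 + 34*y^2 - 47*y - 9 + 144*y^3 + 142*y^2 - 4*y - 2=144*y^3 + 176*y^2 - 76*y - 24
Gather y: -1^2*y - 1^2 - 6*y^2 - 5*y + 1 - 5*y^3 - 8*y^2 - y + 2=-5*y^3 - 14*y^2 - 7*y + 2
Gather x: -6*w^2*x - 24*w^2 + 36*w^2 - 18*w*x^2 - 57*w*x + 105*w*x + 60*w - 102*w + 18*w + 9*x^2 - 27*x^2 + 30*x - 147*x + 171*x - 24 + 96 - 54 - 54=12*w^2 - 24*w + x^2*(-18*w - 18) + x*(-6*w^2 + 48*w + 54) - 36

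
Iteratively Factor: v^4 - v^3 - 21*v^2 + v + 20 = (v - 5)*(v^3 + 4*v^2 - v - 4) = (v - 5)*(v + 4)*(v^2 - 1) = (v - 5)*(v - 1)*(v + 4)*(v + 1)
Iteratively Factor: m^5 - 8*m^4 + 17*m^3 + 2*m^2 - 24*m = (m - 3)*(m^4 - 5*m^3 + 2*m^2 + 8*m) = m*(m - 3)*(m^3 - 5*m^2 + 2*m + 8) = m*(m - 3)*(m + 1)*(m^2 - 6*m + 8) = m*(m - 3)*(m - 2)*(m + 1)*(m - 4)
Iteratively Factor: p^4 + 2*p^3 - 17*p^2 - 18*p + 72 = (p - 3)*(p^3 + 5*p^2 - 2*p - 24) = (p - 3)*(p + 4)*(p^2 + p - 6) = (p - 3)*(p + 3)*(p + 4)*(p - 2)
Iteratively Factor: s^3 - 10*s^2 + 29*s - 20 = (s - 5)*(s^2 - 5*s + 4) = (s - 5)*(s - 4)*(s - 1)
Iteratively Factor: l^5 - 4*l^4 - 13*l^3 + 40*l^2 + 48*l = (l + 3)*(l^4 - 7*l^3 + 8*l^2 + 16*l) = (l - 4)*(l + 3)*(l^3 - 3*l^2 - 4*l) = (l - 4)*(l + 1)*(l + 3)*(l^2 - 4*l) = (l - 4)^2*(l + 1)*(l + 3)*(l)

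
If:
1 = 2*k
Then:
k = 1/2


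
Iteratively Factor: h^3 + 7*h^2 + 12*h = (h + 4)*(h^2 + 3*h) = h*(h + 4)*(h + 3)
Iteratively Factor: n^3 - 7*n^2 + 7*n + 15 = (n - 3)*(n^2 - 4*n - 5) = (n - 3)*(n + 1)*(n - 5)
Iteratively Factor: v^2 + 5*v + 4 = (v + 4)*(v + 1)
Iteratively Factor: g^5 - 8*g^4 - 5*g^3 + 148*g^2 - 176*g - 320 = (g + 4)*(g^4 - 12*g^3 + 43*g^2 - 24*g - 80) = (g - 4)*(g + 4)*(g^3 - 8*g^2 + 11*g + 20) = (g - 5)*(g - 4)*(g + 4)*(g^2 - 3*g - 4) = (g - 5)*(g - 4)^2*(g + 4)*(g + 1)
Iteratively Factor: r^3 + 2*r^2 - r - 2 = (r + 2)*(r^2 - 1) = (r - 1)*(r + 2)*(r + 1)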